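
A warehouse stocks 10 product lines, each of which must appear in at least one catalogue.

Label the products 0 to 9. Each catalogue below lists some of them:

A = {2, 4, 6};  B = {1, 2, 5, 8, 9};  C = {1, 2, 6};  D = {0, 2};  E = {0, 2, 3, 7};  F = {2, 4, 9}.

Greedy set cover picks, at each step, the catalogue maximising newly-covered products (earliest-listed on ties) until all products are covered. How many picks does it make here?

Greedy: pick B (covers 5 new) → pick E (covers 3 new) → pick A (covers 2 new). Total picks: 3.

3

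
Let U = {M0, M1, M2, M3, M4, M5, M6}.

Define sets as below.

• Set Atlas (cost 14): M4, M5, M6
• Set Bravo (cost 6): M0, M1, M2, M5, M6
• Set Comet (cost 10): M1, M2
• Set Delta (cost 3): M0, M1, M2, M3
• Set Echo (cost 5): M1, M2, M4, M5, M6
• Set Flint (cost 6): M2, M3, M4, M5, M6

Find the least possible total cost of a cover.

8

Delta, Echo together cover every element (Delta ∪ Echo = {M0, M1, M2, M3, M4, M5, M6}); total cost 3 + 5 = 8.
No covering selection has total cost below 8.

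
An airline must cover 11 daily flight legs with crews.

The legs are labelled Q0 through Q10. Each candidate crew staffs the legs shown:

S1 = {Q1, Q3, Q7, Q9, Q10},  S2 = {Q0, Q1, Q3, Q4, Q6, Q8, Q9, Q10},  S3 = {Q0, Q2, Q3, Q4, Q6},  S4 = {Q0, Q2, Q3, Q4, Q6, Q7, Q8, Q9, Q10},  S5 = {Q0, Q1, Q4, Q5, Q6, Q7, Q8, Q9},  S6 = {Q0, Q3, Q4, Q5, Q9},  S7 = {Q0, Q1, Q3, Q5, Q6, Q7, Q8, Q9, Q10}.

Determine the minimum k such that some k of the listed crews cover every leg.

2

S4 and S7 together: S4 ∪ S7 = {Q0, Q1, Q2, Q3, Q4, Q5, Q6, Q7, Q8, Q9, Q10} — every leg is covered.
No single crew has all 11 legs (the largest, S4, has 9), so 2 is optimal.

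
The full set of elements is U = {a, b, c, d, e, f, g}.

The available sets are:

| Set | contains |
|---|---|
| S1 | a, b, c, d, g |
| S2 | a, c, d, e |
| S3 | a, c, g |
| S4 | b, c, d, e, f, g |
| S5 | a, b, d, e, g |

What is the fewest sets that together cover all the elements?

S2 and S4 together: S2 ∪ S4 = {a, b, c, d, e, f, g} — every element is covered.
No single set has all 7 elements (the largest, S4, has 6), so 2 is optimal.

2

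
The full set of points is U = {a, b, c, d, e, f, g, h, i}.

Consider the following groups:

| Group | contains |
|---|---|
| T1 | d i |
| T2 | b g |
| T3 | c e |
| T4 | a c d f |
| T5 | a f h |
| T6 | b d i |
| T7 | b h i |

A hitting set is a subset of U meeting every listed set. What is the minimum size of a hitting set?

T = {b, c, f, i} meets every group (each contains at least one member of T), and |T| = 4.
The groups T1, T2, T3, T5 are pairwise disjoint, so any hitting set needs a separate point for each — at least 4. Hence 4 is optimal.

4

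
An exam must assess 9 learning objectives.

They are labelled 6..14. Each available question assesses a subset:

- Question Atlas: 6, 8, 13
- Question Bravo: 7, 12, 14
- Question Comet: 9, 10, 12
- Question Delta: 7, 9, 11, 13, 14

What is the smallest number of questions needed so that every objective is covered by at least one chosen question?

Take {Atlas, Comet, Delta}. Their union is {6, 7, 8, 9, 10, 11, 12, 13, 14}, which is all 9 objectives.
Only Atlas contains 6, so Atlas is forced; the remaining 6 objectives need at least 2 more questions (each remaining question adds at most 4) — so at least 3 questions are needed, and 3 is optimal.

3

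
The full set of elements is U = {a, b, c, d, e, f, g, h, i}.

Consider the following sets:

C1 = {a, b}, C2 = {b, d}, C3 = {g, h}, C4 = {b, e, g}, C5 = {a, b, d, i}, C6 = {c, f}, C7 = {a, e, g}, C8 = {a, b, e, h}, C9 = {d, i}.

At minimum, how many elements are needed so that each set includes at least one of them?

4

T = {a, d, f, g} meets every set (each contains at least one member of T), and |T| = 4.
The sets C1, C3, C6, C9 are pairwise disjoint, so any hitting set needs a separate element for each — at least 4. Hence 4 is optimal.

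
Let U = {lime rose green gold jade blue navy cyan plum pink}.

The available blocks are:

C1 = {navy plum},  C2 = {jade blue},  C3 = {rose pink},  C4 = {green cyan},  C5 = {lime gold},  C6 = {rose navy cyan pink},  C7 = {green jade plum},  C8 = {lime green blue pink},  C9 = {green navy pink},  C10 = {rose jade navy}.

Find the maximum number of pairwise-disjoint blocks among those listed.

5

C1, C2, C3, C4, C5 are pairwise disjoint (C1={navy,plum}; C2={jade,blue}; C3={rose,pink}; C4={green,cyan}; C5={lime,gold}).
Every remaining block overlaps one of these, and no 6 of the listed blocks are pairwise disjoint, so 5 is the maximum.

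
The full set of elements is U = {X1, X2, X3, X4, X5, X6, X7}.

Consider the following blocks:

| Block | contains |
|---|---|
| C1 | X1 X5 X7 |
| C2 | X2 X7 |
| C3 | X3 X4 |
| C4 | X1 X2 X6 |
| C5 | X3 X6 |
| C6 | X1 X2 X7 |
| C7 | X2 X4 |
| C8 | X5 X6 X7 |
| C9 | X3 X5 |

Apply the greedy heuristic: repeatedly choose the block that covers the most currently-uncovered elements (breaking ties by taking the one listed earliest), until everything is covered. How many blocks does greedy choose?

3

Greedy: pick C1 (covers 3 new) → pick C3 (covers 2 new) → pick C4 (covers 2 new). Total picks: 3.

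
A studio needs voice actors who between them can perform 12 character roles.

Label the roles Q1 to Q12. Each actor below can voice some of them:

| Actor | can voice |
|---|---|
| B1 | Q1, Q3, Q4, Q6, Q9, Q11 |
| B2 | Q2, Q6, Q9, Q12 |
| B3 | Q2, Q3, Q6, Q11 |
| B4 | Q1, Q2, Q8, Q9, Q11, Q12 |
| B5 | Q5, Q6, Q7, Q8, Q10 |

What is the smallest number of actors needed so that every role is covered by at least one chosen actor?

3

B1 and B4 and B5 together: B1 ∪ B4 ∪ B5 = {Q1, Q2, Q3, Q4, Q5, Q6, Q7, Q8, Q9, Q10, Q11, Q12} — every role is covered.
Only B1 contains Q4, so B1 is forced; the remaining 6 roles need at least 2 more actors (each remaining actor adds at most 4) — so at least 3 actors are needed, and 3 is optimal.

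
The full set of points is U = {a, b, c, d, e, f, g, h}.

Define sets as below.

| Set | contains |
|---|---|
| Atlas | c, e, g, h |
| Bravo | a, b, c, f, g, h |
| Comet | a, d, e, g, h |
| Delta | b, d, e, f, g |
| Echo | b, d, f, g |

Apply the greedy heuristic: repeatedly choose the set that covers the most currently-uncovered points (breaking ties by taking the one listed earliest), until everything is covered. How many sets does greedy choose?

Greedy: pick Bravo (covers 6 new) → pick Comet (covers 2 new). Total picks: 2.

2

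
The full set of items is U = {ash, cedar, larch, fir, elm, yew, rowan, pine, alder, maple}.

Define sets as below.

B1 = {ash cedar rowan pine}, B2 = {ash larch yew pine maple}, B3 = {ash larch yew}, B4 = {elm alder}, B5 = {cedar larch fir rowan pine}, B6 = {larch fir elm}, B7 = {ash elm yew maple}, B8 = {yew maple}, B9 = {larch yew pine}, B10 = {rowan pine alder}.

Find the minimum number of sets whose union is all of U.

Take {B2, B4, B5}. Their union is {ash, cedar, larch, fir, elm, yew, rowan, pine, alder, maple}, which is all 10 items.
No 2 of the 10 sets cover everything (all 45 combinations miss at least one item), so 3 is optimal.

3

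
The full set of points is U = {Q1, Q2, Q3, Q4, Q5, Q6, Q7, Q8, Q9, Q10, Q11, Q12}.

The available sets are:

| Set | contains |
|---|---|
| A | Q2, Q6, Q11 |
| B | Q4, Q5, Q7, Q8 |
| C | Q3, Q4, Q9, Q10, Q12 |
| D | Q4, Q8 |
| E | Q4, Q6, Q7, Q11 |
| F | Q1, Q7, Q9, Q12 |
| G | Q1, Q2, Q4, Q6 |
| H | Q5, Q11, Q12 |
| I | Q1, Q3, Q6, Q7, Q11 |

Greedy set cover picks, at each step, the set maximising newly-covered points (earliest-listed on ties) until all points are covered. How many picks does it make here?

4

Greedy: pick C (covers 5 new) → pick I (covers 4 new) → pick B (covers 2 new) → pick A (covers 1 new). Total picks: 4.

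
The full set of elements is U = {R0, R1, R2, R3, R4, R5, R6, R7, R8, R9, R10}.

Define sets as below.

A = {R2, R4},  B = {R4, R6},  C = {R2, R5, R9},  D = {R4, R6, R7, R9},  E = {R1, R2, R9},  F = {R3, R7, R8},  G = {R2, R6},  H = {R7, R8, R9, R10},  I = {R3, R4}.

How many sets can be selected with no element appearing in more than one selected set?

3

B, E, F are pairwise disjoint (B={R4,R6}; E={R1,R2,R9}; F={R3,R7,R8}).
Every remaining set overlaps one of these, and no 4 of the listed sets are pairwise disjoint, so 3 is the maximum.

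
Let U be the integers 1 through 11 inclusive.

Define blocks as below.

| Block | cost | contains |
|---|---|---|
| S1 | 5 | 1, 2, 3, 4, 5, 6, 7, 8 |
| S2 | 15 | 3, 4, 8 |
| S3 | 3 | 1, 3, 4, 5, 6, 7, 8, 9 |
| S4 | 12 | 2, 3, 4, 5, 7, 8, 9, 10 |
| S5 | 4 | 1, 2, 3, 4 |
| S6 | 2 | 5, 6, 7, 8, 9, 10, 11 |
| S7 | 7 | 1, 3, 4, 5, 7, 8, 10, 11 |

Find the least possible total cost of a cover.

6

S5, S6 together cover every item (S5 ∪ S6 = {1, 2, 3, 4, 5, 6, 7, 8, 9, 10, 11}); total cost 4 + 2 = 6.
The greedy pick S6, S3, S5 costs 9; no covering selection beats 6.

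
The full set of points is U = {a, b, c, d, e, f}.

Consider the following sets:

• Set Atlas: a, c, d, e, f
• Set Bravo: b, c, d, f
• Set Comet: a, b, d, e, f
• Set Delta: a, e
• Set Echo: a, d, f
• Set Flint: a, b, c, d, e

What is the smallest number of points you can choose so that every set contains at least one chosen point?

2

Take H = {a, f}. Each listed set contains at least one of these, so H is a hitting set of size 2.
The sets Bravo, Delta are pairwise disjoint, so any hitting set needs a separate point for each — at least 2. Hence 2 is optimal.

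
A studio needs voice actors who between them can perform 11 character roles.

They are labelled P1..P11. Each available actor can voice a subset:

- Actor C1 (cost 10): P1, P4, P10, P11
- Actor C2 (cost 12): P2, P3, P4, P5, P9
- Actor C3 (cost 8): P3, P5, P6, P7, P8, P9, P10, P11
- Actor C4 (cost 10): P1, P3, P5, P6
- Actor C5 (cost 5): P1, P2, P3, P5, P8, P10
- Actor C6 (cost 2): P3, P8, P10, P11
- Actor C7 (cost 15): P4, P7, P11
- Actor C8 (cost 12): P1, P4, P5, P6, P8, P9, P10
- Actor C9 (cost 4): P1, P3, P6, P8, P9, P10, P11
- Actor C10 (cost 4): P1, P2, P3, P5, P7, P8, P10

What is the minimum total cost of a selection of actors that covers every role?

18

C6, C8, C10 together cover every role (C6 ∪ C8 ∪ C10 = {P1, P2, P3, P4, P5, P6, P7, P8, P9, P10, P11}); total cost 2 + 12 + 4 = 18.
The greedy pick C6, C10, C9, C1 costs 20; no covering selection beats 18.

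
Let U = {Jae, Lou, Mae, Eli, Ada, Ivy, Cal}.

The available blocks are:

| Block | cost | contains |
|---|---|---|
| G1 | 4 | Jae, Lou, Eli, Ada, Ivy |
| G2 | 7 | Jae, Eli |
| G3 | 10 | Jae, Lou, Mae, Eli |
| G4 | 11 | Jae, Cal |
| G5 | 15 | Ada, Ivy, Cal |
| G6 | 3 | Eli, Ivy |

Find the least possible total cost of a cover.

25

G1, G3, G4 together cover every point (G1 ∪ G3 ∪ G4 = {Jae, Lou, Mae, Eli, Ada, Ivy, Cal}); total cost 4 + 10 + 11 = 25.
No covering selection has total cost below 25.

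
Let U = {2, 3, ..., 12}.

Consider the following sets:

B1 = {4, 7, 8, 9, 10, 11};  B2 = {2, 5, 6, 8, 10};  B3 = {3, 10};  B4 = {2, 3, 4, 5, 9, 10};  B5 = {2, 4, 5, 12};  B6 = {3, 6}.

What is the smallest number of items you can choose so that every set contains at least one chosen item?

3

H = {6, 10, 12} meets every set (each contains at least one member of H), and |H| = 3.
No choice of 2 items meets every set, so 3 is the minimum.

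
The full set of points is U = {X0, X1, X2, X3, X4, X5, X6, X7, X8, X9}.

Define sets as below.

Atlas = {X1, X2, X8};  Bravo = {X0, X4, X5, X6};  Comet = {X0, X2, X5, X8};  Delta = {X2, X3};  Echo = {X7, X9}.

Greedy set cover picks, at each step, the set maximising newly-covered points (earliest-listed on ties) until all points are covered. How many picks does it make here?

Greedy: pick Bravo (covers 4 new) → pick Atlas (covers 3 new) → pick Echo (covers 2 new) → pick Delta (covers 1 new). Total picks: 4.

4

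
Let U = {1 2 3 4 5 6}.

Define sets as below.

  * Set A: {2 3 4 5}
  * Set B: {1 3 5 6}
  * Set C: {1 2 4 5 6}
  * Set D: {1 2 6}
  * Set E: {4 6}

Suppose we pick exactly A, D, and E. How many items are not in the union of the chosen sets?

Union of A, D, E = {1, 2, 3, 4, 5, 6} — that's every item, so 0 are uncovered.

0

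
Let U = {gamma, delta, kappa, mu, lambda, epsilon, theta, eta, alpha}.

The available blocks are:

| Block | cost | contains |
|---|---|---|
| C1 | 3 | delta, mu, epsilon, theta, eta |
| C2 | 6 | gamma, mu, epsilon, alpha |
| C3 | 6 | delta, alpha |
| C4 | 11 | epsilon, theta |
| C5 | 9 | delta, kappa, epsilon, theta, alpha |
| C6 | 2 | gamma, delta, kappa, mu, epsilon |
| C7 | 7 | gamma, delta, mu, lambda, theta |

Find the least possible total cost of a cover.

18

C1, C2, C6, C7 together cover every point (C1 ∪ C2 ∪ C6 ∪ C7 = {gamma, delta, kappa, mu, lambda, epsilon, theta, eta, alpha}); total cost 3 + 6 + 2 + 7 = 18.
No covering selection has total cost below 18.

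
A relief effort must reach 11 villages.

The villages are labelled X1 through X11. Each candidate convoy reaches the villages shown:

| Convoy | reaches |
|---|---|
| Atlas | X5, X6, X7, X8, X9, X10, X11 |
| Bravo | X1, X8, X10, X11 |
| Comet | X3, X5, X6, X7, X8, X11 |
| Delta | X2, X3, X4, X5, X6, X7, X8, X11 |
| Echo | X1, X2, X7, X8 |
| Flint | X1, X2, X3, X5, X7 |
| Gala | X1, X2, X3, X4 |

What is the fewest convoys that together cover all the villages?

2

Take {Atlas, Gala}. Their union is {X1, X2, X3, X4, X5, X6, X7, X8, X9, X10, X11}, which is all 11 villages.
No single convoy has all 11 villages (the largest, Delta, has 8), so 2 is optimal.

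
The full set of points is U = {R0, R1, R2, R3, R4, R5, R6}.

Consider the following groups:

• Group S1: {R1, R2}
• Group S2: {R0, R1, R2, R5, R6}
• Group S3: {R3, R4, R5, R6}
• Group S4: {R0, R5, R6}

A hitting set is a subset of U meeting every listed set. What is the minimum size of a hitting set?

2

Take H = {R1, R6}. Each listed group contains at least one of these, so H is a hitting set of size 2.
The groups S1, S4 are pairwise disjoint, so any hitting set needs a separate point for each — at least 2. Hence 2 is optimal.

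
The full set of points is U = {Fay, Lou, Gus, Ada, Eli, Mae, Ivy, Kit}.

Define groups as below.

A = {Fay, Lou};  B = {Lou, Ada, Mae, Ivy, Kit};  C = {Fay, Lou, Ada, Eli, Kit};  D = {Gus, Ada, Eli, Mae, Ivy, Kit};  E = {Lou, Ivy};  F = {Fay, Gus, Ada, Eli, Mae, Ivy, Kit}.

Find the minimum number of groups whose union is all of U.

B and F together: B ∪ F = {Fay, Lou, Gus, Ada, Eli, Mae, Ivy, Kit} — every point is covered.
No single group has all 8 points (the largest, F, has 7), so 2 is optimal.

2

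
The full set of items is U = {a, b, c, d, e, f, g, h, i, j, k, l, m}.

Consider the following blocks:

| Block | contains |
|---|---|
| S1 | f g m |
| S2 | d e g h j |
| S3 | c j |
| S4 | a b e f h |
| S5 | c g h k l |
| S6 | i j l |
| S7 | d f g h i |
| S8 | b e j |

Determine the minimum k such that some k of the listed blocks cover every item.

Take {S1, S2, S4, S5, S7}. Their union is {a, b, c, d, e, f, g, h, i, j, k, l, m}, which is all 13 items.
No 4 of the 8 blocks cover everything (all 70 combinations miss at least one item), so 5 is optimal.

5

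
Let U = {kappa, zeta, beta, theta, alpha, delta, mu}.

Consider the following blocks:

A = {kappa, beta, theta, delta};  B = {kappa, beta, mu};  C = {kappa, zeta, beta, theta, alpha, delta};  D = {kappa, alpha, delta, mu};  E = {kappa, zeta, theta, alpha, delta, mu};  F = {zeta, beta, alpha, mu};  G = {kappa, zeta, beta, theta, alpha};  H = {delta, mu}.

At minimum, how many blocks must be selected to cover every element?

A and E cover everything between them: the union {kappa, zeta, beta, theta, alpha, delta, mu} is all of U.
No single block has all 7 elements (the largest, C, has 6), so 2 is optimal.

2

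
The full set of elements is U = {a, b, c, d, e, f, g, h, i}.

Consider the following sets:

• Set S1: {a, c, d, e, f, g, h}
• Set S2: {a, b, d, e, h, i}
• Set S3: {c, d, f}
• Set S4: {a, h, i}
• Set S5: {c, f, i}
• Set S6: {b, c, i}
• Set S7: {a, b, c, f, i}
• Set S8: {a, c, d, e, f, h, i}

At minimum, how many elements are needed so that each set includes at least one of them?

The 2 elements {f, i} hit every set.
The sets S3, S4 are pairwise disjoint, so any hitting set needs a separate element for each — at least 2. Hence 2 is optimal.

2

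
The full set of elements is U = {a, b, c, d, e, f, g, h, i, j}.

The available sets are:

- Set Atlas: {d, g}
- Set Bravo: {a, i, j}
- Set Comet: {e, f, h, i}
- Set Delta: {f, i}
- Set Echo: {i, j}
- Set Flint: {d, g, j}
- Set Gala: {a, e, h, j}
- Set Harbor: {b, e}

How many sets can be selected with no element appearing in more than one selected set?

Atlas, Delta, Gala are pairwise disjoint (Atlas={d,g}; Delta={f,i}; Gala={a,e,h,j}).
Every remaining set overlaps one of these, and no 4 of the listed sets are pairwise disjoint, so 3 is the maximum.

3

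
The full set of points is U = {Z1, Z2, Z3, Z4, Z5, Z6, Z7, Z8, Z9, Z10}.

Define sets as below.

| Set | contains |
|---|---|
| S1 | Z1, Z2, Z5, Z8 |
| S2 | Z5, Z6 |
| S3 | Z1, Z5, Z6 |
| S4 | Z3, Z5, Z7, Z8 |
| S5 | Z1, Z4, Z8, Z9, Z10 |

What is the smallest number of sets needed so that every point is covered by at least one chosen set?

4

S1, S2, S4, and S5 cover everything between them: the union {Z1, Z2, Z3, Z4, Z5, Z6, Z7, Z8, Z9, Z10} is all of U.
No 3 of the 5 sets cover everything (all 10 combinations miss at least one point), so 4 is optimal.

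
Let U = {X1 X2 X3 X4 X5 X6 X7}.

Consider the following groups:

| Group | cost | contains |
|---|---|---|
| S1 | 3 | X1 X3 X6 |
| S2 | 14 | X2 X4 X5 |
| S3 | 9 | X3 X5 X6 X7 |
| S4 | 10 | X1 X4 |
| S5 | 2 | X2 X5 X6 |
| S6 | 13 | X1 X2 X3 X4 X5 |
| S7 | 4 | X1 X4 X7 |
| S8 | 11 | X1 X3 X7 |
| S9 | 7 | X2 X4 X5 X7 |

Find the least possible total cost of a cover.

S1, S5, S7 together cover every element (S1 ∪ S5 ∪ S7 = {X1, X2, X3, X4, X5, X6, X7}); total cost 3 + 2 + 4 = 9.
No covering selection has total cost below 9.

9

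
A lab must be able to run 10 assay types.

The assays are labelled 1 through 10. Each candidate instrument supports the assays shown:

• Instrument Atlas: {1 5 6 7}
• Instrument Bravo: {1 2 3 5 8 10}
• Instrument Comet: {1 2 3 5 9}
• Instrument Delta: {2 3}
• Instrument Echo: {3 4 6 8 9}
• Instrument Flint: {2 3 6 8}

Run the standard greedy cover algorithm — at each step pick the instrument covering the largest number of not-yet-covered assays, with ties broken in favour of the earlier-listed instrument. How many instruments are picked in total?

Greedy: pick Bravo (covers 6 new) → pick Echo (covers 3 new) → pick Atlas (covers 1 new). Total picks: 3.

3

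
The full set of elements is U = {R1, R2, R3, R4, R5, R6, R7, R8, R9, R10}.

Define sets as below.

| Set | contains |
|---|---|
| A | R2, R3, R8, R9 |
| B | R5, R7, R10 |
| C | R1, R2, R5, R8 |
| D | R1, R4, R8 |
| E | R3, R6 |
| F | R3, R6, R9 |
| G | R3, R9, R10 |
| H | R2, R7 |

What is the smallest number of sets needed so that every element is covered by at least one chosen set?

B and D and F and H together: B ∪ D ∪ F ∪ H = {R1, R2, R3, R4, R5, R6, R7, R8, R9, R10} — every element is covered.
Only D contains R4, so D is forced; the remaining 7 elements need at least 3 more sets (each remaining set adds at most 3) — so at least 4 sets are needed, and 4 is optimal.

4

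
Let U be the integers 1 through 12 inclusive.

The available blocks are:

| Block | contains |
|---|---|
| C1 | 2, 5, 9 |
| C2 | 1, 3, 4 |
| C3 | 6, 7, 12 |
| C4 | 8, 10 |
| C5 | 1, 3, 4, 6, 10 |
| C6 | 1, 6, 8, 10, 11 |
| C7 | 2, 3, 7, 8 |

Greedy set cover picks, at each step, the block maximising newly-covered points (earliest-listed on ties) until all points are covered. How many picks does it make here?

Greedy: pick C5 (covers 5 new) → pick C1 (covers 3 new) → pick C3 (covers 2 new) → pick C6 (covers 2 new). Total picks: 4.

4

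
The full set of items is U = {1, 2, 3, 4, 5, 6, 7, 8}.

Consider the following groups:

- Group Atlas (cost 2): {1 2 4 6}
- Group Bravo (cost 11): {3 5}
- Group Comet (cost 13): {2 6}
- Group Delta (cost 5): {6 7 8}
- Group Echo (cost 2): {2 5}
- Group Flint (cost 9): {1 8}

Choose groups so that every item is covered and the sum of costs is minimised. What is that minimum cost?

18

Atlas, Bravo, Delta together cover every item (Atlas ∪ Bravo ∪ Delta = {1, 2, 3, 4, 5, 6, 7, 8}); total cost 2 + 11 + 5 = 18.
The greedy pick Atlas, Echo, Delta, Bravo costs 20; no covering selection beats 18.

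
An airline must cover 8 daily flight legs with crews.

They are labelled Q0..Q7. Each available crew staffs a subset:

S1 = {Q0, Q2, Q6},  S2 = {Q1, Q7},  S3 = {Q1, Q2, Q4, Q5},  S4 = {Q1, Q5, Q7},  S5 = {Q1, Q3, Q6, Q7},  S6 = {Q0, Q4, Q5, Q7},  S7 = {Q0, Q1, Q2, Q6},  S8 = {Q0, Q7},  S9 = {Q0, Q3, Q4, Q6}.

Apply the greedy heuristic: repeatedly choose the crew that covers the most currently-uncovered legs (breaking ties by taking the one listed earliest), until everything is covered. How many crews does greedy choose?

3

Greedy: pick S3 (covers 4 new) → pick S5 (covers 3 new) → pick S1 (covers 1 new). Total picks: 3.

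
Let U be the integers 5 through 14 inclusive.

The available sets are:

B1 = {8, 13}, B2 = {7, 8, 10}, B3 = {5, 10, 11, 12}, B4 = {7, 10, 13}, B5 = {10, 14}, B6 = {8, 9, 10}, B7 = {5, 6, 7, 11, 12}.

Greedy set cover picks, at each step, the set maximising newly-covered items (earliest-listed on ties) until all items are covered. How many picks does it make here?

Greedy: pick B7 (covers 5 new) → pick B6 (covers 3 new) → pick B1 (covers 1 new) → pick B5 (covers 1 new). Total picks: 4.

4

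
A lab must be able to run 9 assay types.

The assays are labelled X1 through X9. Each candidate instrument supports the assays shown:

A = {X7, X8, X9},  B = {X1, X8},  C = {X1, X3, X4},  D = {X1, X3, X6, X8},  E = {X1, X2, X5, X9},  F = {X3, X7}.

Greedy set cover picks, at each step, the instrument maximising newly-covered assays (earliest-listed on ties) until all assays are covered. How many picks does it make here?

Greedy: pick D (covers 4 new) → pick E (covers 3 new) → pick A (covers 1 new) → pick C (covers 1 new). Total picks: 4.

4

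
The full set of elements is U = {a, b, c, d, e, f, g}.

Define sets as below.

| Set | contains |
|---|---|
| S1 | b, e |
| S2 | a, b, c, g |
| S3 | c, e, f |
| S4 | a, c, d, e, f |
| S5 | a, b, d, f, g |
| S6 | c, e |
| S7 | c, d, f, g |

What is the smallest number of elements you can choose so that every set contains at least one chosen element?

H = {b, c} meets every set (each contains at least one member of H), and |H| = 2.
The sets S5, S6 are pairwise disjoint, so any hitting set needs a separate element for each — at least 2. Hence 2 is optimal.

2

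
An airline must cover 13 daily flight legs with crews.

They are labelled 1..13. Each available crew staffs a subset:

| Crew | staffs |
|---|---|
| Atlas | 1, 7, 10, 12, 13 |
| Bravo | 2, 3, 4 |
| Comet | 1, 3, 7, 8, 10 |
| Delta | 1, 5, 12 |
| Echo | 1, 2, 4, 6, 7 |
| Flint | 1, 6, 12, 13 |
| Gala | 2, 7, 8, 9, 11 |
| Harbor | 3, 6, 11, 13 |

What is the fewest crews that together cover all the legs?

Take {Atlas, Bravo, Delta, Echo, Gala}. Their union is {1, 2, 3, 4, 5, 6, 7, 8, 9, 10, 11, 12, 13}, which is all 13 legs.
No 4 of the 8 crews cover everything (all 70 combinations miss at least one leg), so 5 is optimal.

5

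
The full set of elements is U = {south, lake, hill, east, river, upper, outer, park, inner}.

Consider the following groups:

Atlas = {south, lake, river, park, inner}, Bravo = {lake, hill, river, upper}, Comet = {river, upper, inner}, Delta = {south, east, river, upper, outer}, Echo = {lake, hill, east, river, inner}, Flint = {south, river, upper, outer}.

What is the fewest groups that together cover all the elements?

Atlas, Bravo, and Delta cover everything between them: the union {south, lake, hill, east, river, upper, outer, park, inner} is all of U.
Only Atlas contains park, so Atlas is forced; the remaining 4 elements need at least 2 more groups (each remaining group adds at most 3) — so at least 3 groups are needed, and 3 is optimal.

3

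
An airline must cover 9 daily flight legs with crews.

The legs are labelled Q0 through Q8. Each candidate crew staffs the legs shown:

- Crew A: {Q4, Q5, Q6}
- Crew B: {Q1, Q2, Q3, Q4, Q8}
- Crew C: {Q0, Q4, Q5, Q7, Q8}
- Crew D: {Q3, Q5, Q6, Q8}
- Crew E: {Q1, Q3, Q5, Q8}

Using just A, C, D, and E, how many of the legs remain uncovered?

Union of A, C, D, E = {Q0, Q1, Q3, Q4, Q5, Q6, Q7, Q8}.
Not covered: Q2 — 1 leg.

1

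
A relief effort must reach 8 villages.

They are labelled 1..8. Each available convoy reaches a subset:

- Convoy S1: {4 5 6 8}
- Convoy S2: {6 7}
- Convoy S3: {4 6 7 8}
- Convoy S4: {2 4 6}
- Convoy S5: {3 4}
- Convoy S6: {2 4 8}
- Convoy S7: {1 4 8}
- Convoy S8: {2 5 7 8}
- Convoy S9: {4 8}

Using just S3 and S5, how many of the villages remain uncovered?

3

Union of S3, S5 = {3, 4, 6, 7, 8}.
Not covered: 1, 2, 5 — 3 villages.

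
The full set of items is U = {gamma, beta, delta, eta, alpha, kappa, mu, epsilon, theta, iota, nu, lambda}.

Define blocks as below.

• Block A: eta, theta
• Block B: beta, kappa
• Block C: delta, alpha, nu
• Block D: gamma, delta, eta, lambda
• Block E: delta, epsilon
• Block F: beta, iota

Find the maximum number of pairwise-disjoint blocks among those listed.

3

A, C, F are pairwise disjoint (A={eta,theta}; C={delta,alpha,nu}; F={beta,iota}).
Every remaining block overlaps one of these, and no 4 of the listed blocks are pairwise disjoint, so 3 is the maximum.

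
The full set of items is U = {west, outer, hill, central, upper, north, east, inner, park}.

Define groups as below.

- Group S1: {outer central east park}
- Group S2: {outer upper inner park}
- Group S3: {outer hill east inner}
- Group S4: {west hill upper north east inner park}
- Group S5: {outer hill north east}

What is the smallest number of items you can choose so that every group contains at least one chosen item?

The 2 items {outer, hill} hit every group.
No single item lies in every group, so at least 2 are needed and 2 is optimal.

2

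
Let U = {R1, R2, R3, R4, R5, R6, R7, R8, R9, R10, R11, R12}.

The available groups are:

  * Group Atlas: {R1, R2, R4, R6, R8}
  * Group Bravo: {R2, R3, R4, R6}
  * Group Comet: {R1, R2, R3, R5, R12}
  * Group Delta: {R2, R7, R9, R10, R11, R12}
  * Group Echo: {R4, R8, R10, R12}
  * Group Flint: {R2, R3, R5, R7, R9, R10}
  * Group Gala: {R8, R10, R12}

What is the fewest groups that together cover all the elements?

3

Take {Atlas, Delta, Flint}. Their union is {R1, R2, R3, R4, R5, R6, R7, R8, R9, R10, R11, R12}, which is all 12 elements.
Only Delta contains R11, so Delta is forced; the remaining 6 elements need at least 2 more groups (each remaining group adds at most 4) — so at least 3 groups are needed, and 3 is optimal.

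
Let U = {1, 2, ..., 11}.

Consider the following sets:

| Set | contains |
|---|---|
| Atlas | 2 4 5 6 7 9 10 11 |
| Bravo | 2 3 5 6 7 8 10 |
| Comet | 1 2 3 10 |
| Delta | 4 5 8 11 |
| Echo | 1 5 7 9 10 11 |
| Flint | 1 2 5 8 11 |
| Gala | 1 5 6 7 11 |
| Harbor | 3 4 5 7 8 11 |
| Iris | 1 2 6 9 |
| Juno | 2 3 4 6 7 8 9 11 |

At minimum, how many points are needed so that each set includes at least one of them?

Take H = {2, 11}. Each listed set contains at least one of these, so H is a hitting set of size 2.
The sets Comet, Delta are pairwise disjoint, so any hitting set needs a separate point for each — at least 2. Hence 2 is optimal.

2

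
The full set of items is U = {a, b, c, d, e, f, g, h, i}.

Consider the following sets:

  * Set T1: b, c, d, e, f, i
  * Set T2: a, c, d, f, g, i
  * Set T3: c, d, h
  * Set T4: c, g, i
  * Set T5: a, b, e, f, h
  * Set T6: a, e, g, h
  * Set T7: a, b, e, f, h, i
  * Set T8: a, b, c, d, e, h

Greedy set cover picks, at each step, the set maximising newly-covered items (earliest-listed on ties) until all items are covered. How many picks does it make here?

Greedy: pick T1 (covers 6 new) → pick T6 (covers 3 new). Total picks: 2.

2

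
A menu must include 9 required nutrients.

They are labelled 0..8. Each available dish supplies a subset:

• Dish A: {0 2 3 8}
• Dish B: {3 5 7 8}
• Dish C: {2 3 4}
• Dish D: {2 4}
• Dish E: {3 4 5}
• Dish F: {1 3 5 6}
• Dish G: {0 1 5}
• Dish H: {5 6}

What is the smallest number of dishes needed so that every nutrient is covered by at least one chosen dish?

B and D and G and H together: B ∪ D ∪ G ∪ H = {0, 1, 2, 3, 4, 5, 6, 7, 8} — every nutrient is covered.
Only B contains 7, so B is forced; the remaining 5 nutrients need at least 3 more dishes (each remaining dish adds at most 2) — so at least 4 dishes are needed, and 4 is optimal.

4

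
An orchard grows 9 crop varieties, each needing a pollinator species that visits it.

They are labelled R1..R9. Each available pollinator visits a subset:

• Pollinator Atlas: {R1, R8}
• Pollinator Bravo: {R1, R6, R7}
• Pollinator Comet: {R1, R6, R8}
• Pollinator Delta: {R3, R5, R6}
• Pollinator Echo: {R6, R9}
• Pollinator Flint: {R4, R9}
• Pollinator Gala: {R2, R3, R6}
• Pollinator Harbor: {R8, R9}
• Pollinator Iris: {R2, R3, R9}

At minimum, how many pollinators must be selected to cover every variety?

5

Bravo and Delta and Flint and Gala and Harbor together: Bravo ∪ Delta ∪ Flint ∪ Gala ∪ Harbor = {R1, R2, R3, R4, R5, R6, R7, R8, R9} — every variety is covered.
No 4 of the 9 pollinators cover everything (all 126 combinations miss at least one variety), so 5 is optimal.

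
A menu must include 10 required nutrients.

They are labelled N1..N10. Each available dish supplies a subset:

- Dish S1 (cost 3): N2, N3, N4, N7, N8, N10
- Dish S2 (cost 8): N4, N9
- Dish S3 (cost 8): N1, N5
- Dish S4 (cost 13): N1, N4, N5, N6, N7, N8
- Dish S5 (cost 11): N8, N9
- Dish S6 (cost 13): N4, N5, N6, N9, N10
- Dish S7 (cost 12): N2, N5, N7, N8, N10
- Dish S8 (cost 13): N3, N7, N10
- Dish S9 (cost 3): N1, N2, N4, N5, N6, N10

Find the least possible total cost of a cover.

14

S1, S2, S9 together cover every nutrient (S1 ∪ S2 ∪ S9 = {N1, N2, N3, N4, N5, N6, N7, N8, N9, N10}); total cost 3 + 8 + 3 = 14.
No covering selection has total cost below 14.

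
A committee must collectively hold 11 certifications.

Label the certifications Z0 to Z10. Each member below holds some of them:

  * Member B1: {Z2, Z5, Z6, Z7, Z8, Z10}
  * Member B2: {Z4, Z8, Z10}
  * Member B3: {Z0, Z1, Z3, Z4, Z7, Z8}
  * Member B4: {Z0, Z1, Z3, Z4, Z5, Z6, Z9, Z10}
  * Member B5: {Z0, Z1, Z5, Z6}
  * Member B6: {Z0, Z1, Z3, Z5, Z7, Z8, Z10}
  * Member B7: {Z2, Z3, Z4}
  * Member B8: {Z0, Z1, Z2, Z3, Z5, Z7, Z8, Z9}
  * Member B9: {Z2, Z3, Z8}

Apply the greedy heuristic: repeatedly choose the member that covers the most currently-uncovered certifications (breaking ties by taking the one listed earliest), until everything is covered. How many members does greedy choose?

2

Greedy: pick B4 (covers 8 new) → pick B1 (covers 3 new). Total picks: 2.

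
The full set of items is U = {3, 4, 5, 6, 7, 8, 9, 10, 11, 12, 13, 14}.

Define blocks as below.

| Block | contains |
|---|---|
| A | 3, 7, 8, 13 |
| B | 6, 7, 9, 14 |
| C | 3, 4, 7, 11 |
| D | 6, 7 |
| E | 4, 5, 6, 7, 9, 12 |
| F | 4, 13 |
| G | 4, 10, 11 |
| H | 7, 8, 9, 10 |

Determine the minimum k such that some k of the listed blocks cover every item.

4

Take {A, B, E, G}. Their union is {3, 4, 5, 6, 7, 8, 9, 10, 11, 12, 13, 14}, which is all 12 items.
Only B contains 14, so B is forced; the remaining 8 items need at least 3 more blocks (each remaining block adds at most 3) — so at least 4 blocks are needed, and 4 is optimal.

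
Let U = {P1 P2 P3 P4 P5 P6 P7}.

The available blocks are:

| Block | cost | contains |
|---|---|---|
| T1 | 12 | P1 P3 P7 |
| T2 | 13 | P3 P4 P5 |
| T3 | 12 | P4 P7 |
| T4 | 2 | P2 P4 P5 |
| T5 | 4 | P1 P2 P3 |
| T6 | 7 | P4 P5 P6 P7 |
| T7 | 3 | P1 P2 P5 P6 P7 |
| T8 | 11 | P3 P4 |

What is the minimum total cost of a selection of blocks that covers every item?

T4, T5, T7 together cover every item (T4 ∪ T5 ∪ T7 = {P1, P2, P3, P4, P5, P6, P7}); total cost 2 + 4 + 3 = 9.
No covering selection has total cost below 9.

9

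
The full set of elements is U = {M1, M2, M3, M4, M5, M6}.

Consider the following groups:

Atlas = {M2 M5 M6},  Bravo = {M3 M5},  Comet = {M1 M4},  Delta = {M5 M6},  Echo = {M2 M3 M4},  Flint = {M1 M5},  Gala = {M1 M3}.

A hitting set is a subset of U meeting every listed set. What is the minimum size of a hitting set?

Take H = {M1, M3, M6}. Each listed group contains at least one of these, so H is a hitting set of size 3.
No choice of 2 elements meets every group, so 3 is the minimum.

3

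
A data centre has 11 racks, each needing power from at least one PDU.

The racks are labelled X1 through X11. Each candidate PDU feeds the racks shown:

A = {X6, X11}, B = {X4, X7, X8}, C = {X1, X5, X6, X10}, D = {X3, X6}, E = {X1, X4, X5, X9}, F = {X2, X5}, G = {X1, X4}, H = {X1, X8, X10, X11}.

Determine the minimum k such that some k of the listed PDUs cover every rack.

5

Take {B, D, E, F, H}. Their union is {X1, X2, X3, X4, X5, X6, X7, X8, X9, X10, X11}, which is all 11 racks.
No 4 of the 8 PDUs cover everything (all 70 combinations miss at least one rack), so 5 is optimal.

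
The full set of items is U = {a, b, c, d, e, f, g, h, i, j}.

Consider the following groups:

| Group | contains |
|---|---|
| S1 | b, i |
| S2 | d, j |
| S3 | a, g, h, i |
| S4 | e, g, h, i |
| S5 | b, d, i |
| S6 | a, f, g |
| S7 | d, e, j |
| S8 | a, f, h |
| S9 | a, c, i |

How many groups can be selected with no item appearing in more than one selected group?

S1, S2, S8 are pairwise disjoint (S1={b,i}; S2={d,j}; S8={a,f,h}).
Every remaining group overlaps one of these, and no 4 of the listed groups are pairwise disjoint, so 3 is the maximum.

3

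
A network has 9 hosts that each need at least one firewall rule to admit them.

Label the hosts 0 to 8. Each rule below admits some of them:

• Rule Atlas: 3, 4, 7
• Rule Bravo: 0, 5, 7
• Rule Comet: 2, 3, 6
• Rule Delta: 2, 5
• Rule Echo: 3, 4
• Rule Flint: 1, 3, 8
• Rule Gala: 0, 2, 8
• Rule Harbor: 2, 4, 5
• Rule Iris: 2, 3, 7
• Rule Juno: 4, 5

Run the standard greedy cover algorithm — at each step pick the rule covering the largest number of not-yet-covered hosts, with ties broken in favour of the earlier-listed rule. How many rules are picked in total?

Greedy: pick Atlas (covers 3 new) → pick Gala (covers 3 new) → pick Bravo (covers 1 new) → pick Comet (covers 1 new) → pick Flint (covers 1 new). Total picks: 5.
(The true minimum cover uses only 4 rules, so greedy is not optimal here.)

5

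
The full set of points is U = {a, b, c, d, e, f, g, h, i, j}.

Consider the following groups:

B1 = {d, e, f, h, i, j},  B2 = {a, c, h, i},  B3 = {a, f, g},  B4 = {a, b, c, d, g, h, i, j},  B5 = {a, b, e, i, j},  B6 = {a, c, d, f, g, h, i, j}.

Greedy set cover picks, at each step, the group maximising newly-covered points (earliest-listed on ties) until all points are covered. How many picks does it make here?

Greedy: pick B4 (covers 8 new) → pick B1 (covers 2 new). Total picks: 2.

2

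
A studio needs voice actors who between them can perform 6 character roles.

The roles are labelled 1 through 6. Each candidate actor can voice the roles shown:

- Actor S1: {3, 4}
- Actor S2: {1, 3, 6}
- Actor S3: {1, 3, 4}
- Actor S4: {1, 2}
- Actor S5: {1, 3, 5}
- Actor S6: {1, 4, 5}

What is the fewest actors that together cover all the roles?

Take {S2, S4, S6}. Their union is {1, 2, 3, 4, 5, 6}, which is all 6 roles.
Only S4 contains 2, so S4 is forced; the remaining 4 roles need at least 2 more actors (each remaining actor adds at most 2) — so at least 3 actors are needed, and 3 is optimal.

3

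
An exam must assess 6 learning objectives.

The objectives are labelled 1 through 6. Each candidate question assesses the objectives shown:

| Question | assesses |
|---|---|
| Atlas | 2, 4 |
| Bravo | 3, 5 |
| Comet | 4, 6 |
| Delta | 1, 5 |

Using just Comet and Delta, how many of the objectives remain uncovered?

Union of Comet, Delta = {1, 4, 5, 6}.
Not covered: 2, 3 — 2 objectives.

2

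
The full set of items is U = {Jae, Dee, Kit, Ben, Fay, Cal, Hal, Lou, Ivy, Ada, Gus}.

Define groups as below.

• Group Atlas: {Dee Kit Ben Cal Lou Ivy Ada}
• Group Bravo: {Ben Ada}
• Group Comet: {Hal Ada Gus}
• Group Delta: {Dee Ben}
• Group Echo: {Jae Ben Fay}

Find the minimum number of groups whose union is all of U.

3

Atlas, Comet, and Echo cover everything between them: the union {Jae, Dee, Kit, Ben, Fay, Cal, Hal, Lou, Ivy, Ada, Gus} is all of U.
Only Echo contains Jae, so Echo is forced; the remaining 8 items need at least 2 more groups (each remaining group adds at most 6) — so at least 3 groups are needed, and 3 is optimal.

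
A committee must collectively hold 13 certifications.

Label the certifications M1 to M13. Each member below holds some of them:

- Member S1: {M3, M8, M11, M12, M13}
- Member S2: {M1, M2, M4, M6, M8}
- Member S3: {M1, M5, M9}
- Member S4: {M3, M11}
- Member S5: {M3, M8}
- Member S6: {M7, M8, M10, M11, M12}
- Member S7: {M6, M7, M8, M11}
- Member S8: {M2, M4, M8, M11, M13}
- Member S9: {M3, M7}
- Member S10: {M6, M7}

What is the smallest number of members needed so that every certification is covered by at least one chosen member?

4

Take {S1, S2, S3, S6}. Their union is {M1, M2, M3, M4, M5, M6, M7, M8, M9, M10, M11, M12, M13}, which is all 13 certifications.
No 3 of the 10 members cover everything (all 120 combinations miss at least one certification), so 4 is optimal.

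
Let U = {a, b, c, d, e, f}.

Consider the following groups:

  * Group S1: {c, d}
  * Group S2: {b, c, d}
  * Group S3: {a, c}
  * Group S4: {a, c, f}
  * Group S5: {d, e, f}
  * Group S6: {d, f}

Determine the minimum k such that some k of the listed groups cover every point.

3

S2, S3, and S5 cover everything between them: the union {a, b, c, d, e, f} is all of U.
Only S2 contains b, so S2 is forced; the remaining 3 points need at least 2 more groups (each remaining group adds at most 2) — so at least 3 groups are needed, and 3 is optimal.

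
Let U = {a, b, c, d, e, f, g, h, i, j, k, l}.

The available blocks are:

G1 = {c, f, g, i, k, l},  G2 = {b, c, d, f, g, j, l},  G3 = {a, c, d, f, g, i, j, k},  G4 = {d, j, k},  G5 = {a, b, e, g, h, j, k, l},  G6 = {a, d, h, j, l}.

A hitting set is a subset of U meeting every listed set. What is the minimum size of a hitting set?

T = {d, k} meets every block (each contains at least one member of T), and |T| = 2.
No single point lies in every block, so at least 2 are needed and 2 is optimal.

2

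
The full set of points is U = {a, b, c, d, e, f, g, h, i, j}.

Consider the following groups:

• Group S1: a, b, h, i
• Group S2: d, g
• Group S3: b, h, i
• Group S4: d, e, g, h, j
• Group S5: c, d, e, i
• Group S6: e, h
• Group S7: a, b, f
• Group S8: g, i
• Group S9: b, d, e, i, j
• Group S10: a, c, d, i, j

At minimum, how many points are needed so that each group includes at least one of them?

4

Take T = {a, e, g, i}. Each listed group contains at least one of these, so T is a hitting set of size 4.
No choice of 3 points meets every group, so 4 is the minimum.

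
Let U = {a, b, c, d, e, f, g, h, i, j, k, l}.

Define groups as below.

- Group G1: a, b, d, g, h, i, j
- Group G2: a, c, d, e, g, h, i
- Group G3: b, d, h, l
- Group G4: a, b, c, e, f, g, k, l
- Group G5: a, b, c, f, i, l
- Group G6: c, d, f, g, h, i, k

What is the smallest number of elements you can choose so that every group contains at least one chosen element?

Take T = {b, g}. Each listed group contains at least one of these, so T is a hitting set of size 2.
No single element lies in every group, so at least 2 are needed and 2 is optimal.

2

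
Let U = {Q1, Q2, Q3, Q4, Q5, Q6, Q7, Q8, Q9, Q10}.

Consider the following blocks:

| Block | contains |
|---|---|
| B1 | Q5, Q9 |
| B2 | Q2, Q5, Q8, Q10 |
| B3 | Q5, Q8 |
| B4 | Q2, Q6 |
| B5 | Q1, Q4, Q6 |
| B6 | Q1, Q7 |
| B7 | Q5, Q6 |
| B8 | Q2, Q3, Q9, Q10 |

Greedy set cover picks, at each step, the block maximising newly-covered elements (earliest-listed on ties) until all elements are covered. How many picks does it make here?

Greedy: pick B2 (covers 4 new) → pick B5 (covers 3 new) → pick B8 (covers 2 new) → pick B6 (covers 1 new). Total picks: 4.

4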